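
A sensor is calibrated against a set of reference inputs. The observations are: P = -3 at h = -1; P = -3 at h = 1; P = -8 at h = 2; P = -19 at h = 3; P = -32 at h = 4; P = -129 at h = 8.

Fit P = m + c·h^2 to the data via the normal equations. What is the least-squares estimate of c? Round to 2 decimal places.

c = -2.00

Entries of AᵀA: Σ1 = 6, Σh^2 = 95, Σh^2·h^2 = 4451.
Right-hand side: ΣP = -194, Σh^2·P = -8977.
AᵀA·[m, c]ᵀ = AᵀP becomes [[6, 95]; [95, 4451]]·[m, c]ᵀ = [-194, -8977]ᵀ.
Eliminating c: 4451·(row 1) − 95·(row 2) gives 17681·m = 4451·(-194) − 95·(-8977) = -10679, so m = -10679/17681.
Then c = ((-8977) − 95·(-10679/17681))/4451 = -35432/17681.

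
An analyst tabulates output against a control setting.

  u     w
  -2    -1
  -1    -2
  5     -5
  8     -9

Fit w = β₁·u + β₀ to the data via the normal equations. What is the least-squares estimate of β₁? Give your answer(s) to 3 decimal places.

β₁ = -0.732

Forming XᵀX = [[94, 10]; [10, 4]] and Xᵀw = [-93, -17]ᵀ gives XᵀX·[β₁, β₀]ᵀ = Xᵀw.
Determinant 94·4 − 10² = 276.
β₁ = ((-93)·4 − 10·(-17))/276 = -101/138; β₀ = (94·(-17) − 10·(-93))/276 = -167/69.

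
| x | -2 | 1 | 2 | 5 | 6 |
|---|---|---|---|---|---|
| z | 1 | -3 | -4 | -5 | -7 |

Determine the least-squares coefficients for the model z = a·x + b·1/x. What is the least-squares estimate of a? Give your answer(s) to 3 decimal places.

a = -1.028

Compute the Gram sums: Σx·x = 70, Σx·1/x = 5, Σ1/x·1/x = 1411/900.
Right-hand side: Σx·z = -80, Σ1/x·z = -23/3.
Normal equations: [[70, 5]; [5, 1411/900]]·[a, b]ᵀ = [-80, -23/3]ᵀ.
Δ = 70·(1411/900) − 5² = 7627/90.
a = ((-80)·(1411/900) − 5·(-23/3))/(7627/90) = -7838/7627; b = (70·(-23/3) − 5·(-80))/(7627/90) = -12300/7627.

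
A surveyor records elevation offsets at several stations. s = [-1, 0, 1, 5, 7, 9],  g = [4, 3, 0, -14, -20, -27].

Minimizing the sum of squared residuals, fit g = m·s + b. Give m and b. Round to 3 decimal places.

m = -3.210, b = 2.234

The normal equations are: 157·m + 21·b = -457;  21·m + 6·b = -54.
(Σs·s = 157, Σs = 21, Σ1 = 6, Σs·g = -457, Σg = -54.)
det = 157·6 − 21² = 501.
m = ((-457)·6 − 21·(-54))/501 = -536/167; b = (157·(-54) − 21·(-457))/501 = 373/167.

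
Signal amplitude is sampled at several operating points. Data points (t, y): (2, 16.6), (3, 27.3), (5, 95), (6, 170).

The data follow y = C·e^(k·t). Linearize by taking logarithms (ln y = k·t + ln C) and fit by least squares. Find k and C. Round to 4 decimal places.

Taking logs, ln y = k·t + ln C, so regress ln y on t.
Σt = 16.0000, Σ(t)² = 74.0000, Σln y = 15.8060, Σt·ln y = 69.1236.
Equations: 74.0000·k + 16.0000·ln C = 69.1236;  16.0000·k + 4·ln C = 15.8060.
Solving (det = 40.0000): k = 0.58998, ln C = 1.59158, so C = exp(1.59158) = 4.91150.

k = 0.5900, C = 4.9115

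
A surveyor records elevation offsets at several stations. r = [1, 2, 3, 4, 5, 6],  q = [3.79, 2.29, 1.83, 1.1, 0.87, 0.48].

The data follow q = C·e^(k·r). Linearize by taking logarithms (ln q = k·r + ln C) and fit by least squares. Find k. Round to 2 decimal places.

k = -0.39

Let Y = ln q. Fitting Y = k·r + ln C by least squares:
Σr = 21.0000, Σ(r)² = 91.0000, Σln q = 1.9873, Σr·ln q = 0.0835.
Equations: 91.0000·k + 21.0000·ln C = 0.0835;  21.0000·k + 6·ln C = 1.9873.
Δ = 91.0000·6 − (21.0000)² = 105.0000; k = (0.0835·6 − 21.0000·1.9873)/105.0000 = -0.39269, ln C = (91.0000·1.9873 − 21.0000·0.0835)/105.0000 = 1.70563.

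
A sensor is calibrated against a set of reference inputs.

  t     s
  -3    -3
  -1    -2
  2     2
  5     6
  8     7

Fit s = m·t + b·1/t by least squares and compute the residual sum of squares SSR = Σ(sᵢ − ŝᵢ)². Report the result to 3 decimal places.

With design matrix X, XᵀX = [[103, 5]; [5, 20401/14400]] and Xᵀs = [101, 243/40]ᵀ.
Eliminating b: (20401/14400)·(row 1) − 5·(row 2) gives (1741303/14400)·m = (20401/14400)·101 − 5·(243/40) = 1623101/14400, so m = 1623101/1741303.
Then b = ((243/40) − 5·(1623101/1741303))/(20401/14400) = 1738440/1741303.
Residuals: 224874/1741303, -121065/1741303, -632816/1741303, 1984625/1741303, -1012992/1741303; SSR = 3118682/1741303.

SSR = 1.791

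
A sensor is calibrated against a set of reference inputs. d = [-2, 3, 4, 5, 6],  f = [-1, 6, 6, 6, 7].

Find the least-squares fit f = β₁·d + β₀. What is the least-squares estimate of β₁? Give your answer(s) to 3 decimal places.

MᵀM·[β₁, β₀]ᵀ = Mᵀf reads: 90·β₁ + 16·β₀ = 116;  16·β₁ + 5·β₀ = 24.
Δ = 90·5 − 16² = 194.
β₁ = (116·5 − 16·24)/194 = 98/97; β₀ = (90·24 − 16·116)/194 = 152/97.

β₁ = 1.010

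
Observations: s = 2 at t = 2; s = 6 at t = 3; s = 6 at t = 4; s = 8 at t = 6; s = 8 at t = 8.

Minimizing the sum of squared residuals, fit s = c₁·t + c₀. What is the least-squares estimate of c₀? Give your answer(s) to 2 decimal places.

c₀ = 2.03

Sums needed: Σt·t = 129, Σt = 23, Σ1 = 5.
Moment sums: Σt·s = 158, Σs = 30.
So XᵀX·[c₁, c₀]ᵀ = Xᵀs: [[129, 23]; [23, 5]]·[c₁, c₀]ᵀ = [158, 30]ᵀ.
Determinant 129·5 − 23² = 116.
c₁ = (158·5 − 23·30)/116 = 25/29; c₀ = (129·30 − 23·158)/116 = 59/29.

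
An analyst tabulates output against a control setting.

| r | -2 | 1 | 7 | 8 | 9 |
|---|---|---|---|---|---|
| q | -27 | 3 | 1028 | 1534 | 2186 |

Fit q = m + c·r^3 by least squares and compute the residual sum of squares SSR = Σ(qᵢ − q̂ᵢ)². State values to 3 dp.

SSR = 5.155

Entries of MᵀM: Σ1 = 5, Σr^3 = 1577, Σr^3·r^3 = 911299.
Right-hand side: Σq = 4724, Σr^3·q = 2731825.
Normal equations: [[5, 1577]; [1577, 911299]]·[m, c]ᵀ = [4724, 2731825]ᵀ.
Δ = 5·911299 − 1577² = 2069566.
m = (4724·911299 − 1577·2731825)/2069566 = -3111549/2069566; c = (5·2731825 − 1577·4724)/2069566 = 6209377/2069566.
Residuals: -3091717/2069566, 1555435/1034783, 404543/1034783, -1375231/2069566, 273496/1034783; SSR = 10669535/2069566.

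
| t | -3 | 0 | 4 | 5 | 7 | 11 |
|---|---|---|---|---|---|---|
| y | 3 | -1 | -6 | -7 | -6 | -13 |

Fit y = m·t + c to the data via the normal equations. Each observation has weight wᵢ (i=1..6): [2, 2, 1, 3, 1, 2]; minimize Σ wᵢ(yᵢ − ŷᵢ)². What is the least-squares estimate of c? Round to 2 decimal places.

Entries of XᵀWX: Σwᵢ·t·t = 400, Σwᵢ·t = 42, Σwᵢ·1 = 11.
For XᵀWy: Σwᵢ·t·y = -475, Σwᵢ·y = -55.
Normal equations: [[400, 42]; [42, 11]]·[m, c]ᵀ = [-475, -55]ᵀ.
Determinant 400·11 − 42² = 2636.
m = ((-475)·11 − 42·(-55))/2636 = -2915/2636; c = (400·(-55) − 42·(-475))/2636 = -1025/1318.

c = -0.78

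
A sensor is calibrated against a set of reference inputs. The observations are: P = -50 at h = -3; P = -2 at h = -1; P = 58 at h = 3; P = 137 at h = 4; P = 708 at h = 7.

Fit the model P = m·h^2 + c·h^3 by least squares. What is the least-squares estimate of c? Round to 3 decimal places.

MᵀM·[m, c]ᵀ = MᵀP reads: 2820·m + 17830·c = 36954;  17830·m + 123204·c = 254530.
(Σh^2·h^2 = 2820, Σh^2·h^3 = 17830, Σh^3·h^3 = 123204, Σh^2·P = 36954, Σh^3·P = 254530.)
Determinant 2820·123204 − 17830² = 29526380.
m = (36954·123204 − 17830·254530)/29526380 = 3652679/7381595; c = (2820·254530 − 17830·36954)/29526380 = 2944239/1476319.

c = 1.994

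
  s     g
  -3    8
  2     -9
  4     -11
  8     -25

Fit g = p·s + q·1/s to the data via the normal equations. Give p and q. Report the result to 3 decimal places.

From the data, Σs·s = 93, Σs·1/s = 4, Σ1/s·1/s = 253/576.
Moment sums: Σs·g = -286, Σ1/s·g = -313/24.
So MᵀM·[p, q]ᵀ = Mᵀg: [[93, 4]; [4, 253/576]]·[p, q]ᵀ = [-286, -313/24]ᵀ.
Eliminating q: (253/576)·(row 1) − 4·(row 2) gives (4771/192)·p = (253/576)·(-286) − 4·(-313/24) = -21155/288, so p = -42310/14313.
Then q = ((-313/24) − 4·(-42310/14313))/(253/576) = -13224/4771.

p = -2.956, q = -2.772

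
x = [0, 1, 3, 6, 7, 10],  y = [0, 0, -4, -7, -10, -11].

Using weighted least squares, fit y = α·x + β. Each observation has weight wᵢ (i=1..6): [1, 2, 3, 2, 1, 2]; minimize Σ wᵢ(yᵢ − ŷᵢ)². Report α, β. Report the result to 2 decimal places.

Entries of AᵀWA: Σwᵢ·x·x = 350, Σwᵢ·x = 50, Σwᵢ·1 = 11.
For AᵀWy: Σwᵢ·x·y = -410, Σwᵢ·y = -58.
So AᵀWA·[α, β]ᵀ = AᵀWy: [[350, 50]; [50, 11]]·[α, β]ᵀ = [-410, -58]ᵀ.
Determinant 350·11 − 50² = 1350.
α = ((-410)·11 − 50·(-58))/1350 = -161/135; β = (350·(-58) − 50·(-410))/1350 = 4/27.

α = -1.19, β = 0.15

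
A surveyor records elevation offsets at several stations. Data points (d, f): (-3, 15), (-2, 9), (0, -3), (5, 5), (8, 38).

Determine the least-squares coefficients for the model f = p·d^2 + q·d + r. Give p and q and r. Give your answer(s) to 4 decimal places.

p = 1.0674, q = -3.4167, r = -3.5079

From the data, Σd^2·d^2 = 4818, Σd^2·d = 602, Σd^2 = 102, Σd·d = 102, Σd = 8, Σ1 = 5.
And Σd^2·f = 2728, Σd·f = 266, Σf = 64.
Normal equations: [[4818, 602, 102]; [602, 102, 8]; [102, 8, 5]]·[p, q, r]ᵀ = [2728, 266, 64]ᵀ.
Row-reducing yields p = 68863/64516, q = -220429/64516, r = -891/254.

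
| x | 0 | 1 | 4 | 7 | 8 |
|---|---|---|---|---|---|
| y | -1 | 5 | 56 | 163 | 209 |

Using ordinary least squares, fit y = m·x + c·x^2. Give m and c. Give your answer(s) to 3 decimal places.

m = 1.986, c = 3.026

Setting ∂/∂m … = 0 gives: 130·m + 920·c = 3042;  920·m + 6754·c = 22264.
(Σx·x = 130, Σx·x^2 = 920, Σx^2·x^2 = 6754, Σx·y = 3042, Σx^2·y = 22264.)
Eliminating c: 6754·(row 1) − 920·(row 2) gives 31620·m = 6754·3042 − 920·22264 = 62788, so m = 15697/7905.
Then c = (22264 − 920·(15697/7905))/6754 = 4784/1581.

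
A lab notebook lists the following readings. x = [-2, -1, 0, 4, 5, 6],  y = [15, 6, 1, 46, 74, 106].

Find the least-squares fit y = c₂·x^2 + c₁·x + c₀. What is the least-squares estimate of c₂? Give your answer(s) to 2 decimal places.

Entries of MᵀM: Σx^2·x^2 = 2194, Σx^2·x = 396, Σx^2 = 82, Σx·x = 82, Σx = 12, Σ1 = 6.
Moment sums: Σx^2·y = 6468, Σx·y = 1154, Σy = 248.
Inverting the 3×3 Gram matrix, [c₂, c₁, c₀]ᵀ = [335/109, -2999/3161, 3881/3161]ᵀ.

c₂ = 3.07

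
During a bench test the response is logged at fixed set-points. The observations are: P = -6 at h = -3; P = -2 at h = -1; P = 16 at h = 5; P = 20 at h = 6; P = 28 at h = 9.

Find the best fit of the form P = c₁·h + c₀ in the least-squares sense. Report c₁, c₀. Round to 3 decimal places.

c₁ = 2.905, c₀ = 1.905

The normal equations are: 152·c₁ + 16·c₀ = 472;  16·c₁ + 5·c₀ = 56.
Eliminating c₀: 5·(row 1) − 16·(row 2) gives 504·c₁ = 5·472 − 16·56 = 1464, so c₁ = 61/21.
Then c₀ = (56 − 16·(61/21))/5 = 40/21.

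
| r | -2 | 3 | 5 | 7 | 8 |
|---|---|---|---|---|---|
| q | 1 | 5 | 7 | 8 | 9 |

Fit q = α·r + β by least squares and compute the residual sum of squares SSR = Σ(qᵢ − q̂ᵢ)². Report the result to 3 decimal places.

SSR = 0.191

The normal equations are: 151·α + 21·β = 176;  21·α + 5·β = 30.
(Σr·r = 151, Σr = 21, Σ1 = 5, Σr·q = 176, Σq = 30.)
Determinant 151·5 − 21² = 314.
α = (176·5 − 21·30)/314 = 125/157; β = (151·30 − 21·176)/314 = 417/157.
Residuals: -10/157, -7/157, 57/157, -36/157, -4/157; SSR = 30/157.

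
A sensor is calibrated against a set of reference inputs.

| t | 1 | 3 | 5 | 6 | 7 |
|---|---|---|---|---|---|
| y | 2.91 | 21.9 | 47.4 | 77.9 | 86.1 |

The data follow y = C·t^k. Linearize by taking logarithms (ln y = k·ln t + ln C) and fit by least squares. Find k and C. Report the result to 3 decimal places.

With ln yᵢ as the transformed response and ln tᵢ as the regressor:
Σln t = 6.4457, Σ(ln t)² = 10.7942, Σln y = 16.8242, Σln t·ln y = 26.0750.
Normal system: [[10.7942, 6.4457]; [6.4457, 5]]·[k, ln C]ᵀ = [26.0750, 16.8242]ᵀ.
Slope k = (n·Σln t·ln y − Σln t·Σln y)/(n·Σ(ln t)² − (Σln t)²) = (5·26.0750 − 6.4457·16.8242)/12.4237 = 1.76523; ln C = (Σln y − k·Σln t)/n = 1.08920, so C = exp(1.08920) = 2.97191.

k = 1.765, C = 2.972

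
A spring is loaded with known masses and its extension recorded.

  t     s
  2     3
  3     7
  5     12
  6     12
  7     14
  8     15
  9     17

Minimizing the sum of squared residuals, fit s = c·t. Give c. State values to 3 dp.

c = 1.978

Sums needed: Σt·t = 268.
Moment sums: Σt·s = 530.
MᵀM·[c]ᵀ = Mᵀs becomes [[268]]·[c]ᵀ = [530]ᵀ.
c = 530/268 = 1.97761.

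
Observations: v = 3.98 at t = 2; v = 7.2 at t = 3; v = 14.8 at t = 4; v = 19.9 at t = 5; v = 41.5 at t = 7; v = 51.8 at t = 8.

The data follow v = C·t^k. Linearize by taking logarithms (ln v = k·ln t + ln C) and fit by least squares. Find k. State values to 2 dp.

k = 1.89

Linearized form: ln v = k·ln t + ln C. From the 6 transformed points,
Σln t = 8.8128, Σ(ln t)² = 14.3101, Σln v = 16.7138, Σln t·ln v = 27.1333.
Normal system: [[14.3101, 8.8128]; [8.8128, 6]]·[k, ln C]ᵀ = [27.1333, 16.7138]ᵀ.
Solving (det = 8.1947): k = 1.89196, ln C = 0.00671.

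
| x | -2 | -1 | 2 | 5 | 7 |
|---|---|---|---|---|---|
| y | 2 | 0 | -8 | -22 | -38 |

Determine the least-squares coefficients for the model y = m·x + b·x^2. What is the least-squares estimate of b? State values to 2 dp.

From the data, Σx·x = 83, Σx·x^2 = 467, Σx^2·x^2 = 3059.
And Σx·y = -396, Σx^2·y = -2436.
Normal equations: [[83, 467]; [467, 3059]]·[m, b]ᵀ = [-396, -2436]ᵀ.
Determinant 83·3059 − 467² = 35808.
m = ((-396)·3059 − 467·(-2436))/35808 = -3073/1492; b = (83·(-2436) − 467·(-396))/35808 = -719/1492.

b = -0.48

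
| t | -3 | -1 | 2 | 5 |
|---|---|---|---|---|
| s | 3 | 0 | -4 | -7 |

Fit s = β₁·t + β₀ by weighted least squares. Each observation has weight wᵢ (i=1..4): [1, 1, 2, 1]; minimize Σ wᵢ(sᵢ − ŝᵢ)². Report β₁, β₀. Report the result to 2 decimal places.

β₁ = -1.26, β₀ = -1.14

Compute the Gram sums: Σwᵢ·t·t = 43, Σwᵢ·t = 5, Σwᵢ·1 = 5.
Moment sums: Σwᵢ·t·s = -60, Σwᵢ·s = -12.
Normal equations: [[43, 5]; [5, 5]]·[β₁, β₀]ᵀ = [-60, -12]ᵀ.
Δ = 43·5 − 5² = 190.
β₁ = ((-60)·5 − 5·(-12))/190 = -24/19; β₀ = (43·(-12) − 5·(-60))/190 = -108/95.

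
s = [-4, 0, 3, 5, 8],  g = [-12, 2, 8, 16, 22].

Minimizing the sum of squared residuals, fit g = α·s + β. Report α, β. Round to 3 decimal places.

α = 2.836, β = 0.394

Normal-equation sums: Σs·s = 114, Σs = 12, Σ1 = 5.
Right-hand side: Σs·g = 328, Σg = 36.
Determinant 114·5 − 12² = 426.
α = (328·5 − 12·36)/426 = 604/213; β = (114·36 − 12·328)/426 = 28/71.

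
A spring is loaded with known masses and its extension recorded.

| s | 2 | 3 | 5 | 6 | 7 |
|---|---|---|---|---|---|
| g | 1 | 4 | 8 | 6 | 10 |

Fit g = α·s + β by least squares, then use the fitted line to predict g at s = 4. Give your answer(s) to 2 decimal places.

From the data, Σs·s = 123, Σs = 23, Σ1 = 5.
And Σs·g = 160, Σg = 29.
Δ = 123·5 − 23² = 86.
α = (160·5 − 23·29)/86 = 133/86; β = (123·29 − 23·160)/86 = -113/86.
At s = 4: ĝ = (133/86)·(4) + (-113/86)·(1) = 419/86.

ĝ = 4.87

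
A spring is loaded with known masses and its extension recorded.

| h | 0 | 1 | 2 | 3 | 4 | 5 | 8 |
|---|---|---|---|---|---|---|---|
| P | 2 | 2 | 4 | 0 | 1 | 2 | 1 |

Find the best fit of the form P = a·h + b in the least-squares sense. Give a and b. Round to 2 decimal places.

The normal system MᵀM·[a, b]ᵀ = MᵀP is [[119, 23]; [23, 7]]·[a, b]ᵀ = [32, 12]ᵀ.
Determinant 119·7 − 23² = 304.
a = (32·7 − 23·12)/304 = -13/76; b = (119·12 − 23·32)/304 = 173/76.

a = -0.17, b = 2.28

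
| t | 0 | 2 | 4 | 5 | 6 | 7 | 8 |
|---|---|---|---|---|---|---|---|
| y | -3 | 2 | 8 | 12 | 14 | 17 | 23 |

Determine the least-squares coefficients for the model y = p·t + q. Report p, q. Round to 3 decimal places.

p = 3.129, q = -3.874

Entries of MᵀM: Σt·t = 194, Σt = 32, Σ1 = 7.
Right-hand side: Σt·y = 483, Σy = 73.
Normal equations: [[194, 32]; [32, 7]]·[p, q]ᵀ = [483, 73]ᵀ.
det = 194·7 − 32² = 334.
p = (483·7 − 32·73)/334 = 1045/334; q = (194·73 − 32·483)/334 = -647/167.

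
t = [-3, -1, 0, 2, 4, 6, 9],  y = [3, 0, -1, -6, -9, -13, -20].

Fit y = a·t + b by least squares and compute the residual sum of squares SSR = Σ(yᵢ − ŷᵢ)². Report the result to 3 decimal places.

Setting ∂/∂a … = 0 gives: 147·a + 17·b = -315;  17·a + 7·b = -46.
det = 147·7 − 17² = 740.
a = ((-315)·7 − 17·(-46))/740 = -1423/740; b = (147·(-46) − 17·(-315))/740 = -1407/740.
Residuals: -321/370, -4/185, 667/740, -187/740, 439/740, 65/148, -293/370; SSR = 2073/740.

SSR = 2.801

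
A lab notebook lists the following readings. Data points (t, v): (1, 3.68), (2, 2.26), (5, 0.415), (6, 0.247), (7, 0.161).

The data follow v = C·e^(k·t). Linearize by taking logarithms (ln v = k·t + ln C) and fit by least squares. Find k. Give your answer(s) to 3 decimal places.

Let Y = ln v. Fitting Y = k·t + ln C by least squares:
Sums: Σt = 21.0000, Σ(t)² = 115.0000, Σln v = -1.9859, Σt·ln v = -22.6384.
Normal system: [[115.0000, 21.0000]; [21.0000, 5]]·[k, ln C]ᵀ = [-22.6384, -1.9859]ᵀ.
Solving (det = 134.0000): k = -0.53349, ln C = 1.84348.

k = -0.533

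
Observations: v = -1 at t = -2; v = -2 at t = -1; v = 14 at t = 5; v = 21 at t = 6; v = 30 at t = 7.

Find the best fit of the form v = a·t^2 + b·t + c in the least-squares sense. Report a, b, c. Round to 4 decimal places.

a = 0.6364, b = 0.2000, c = -2.8364

Entries of MᵀM: Σt^2·t^2 = 4339, Σt^2·t = 675, Σt^2 = 115, Σt·t = 115, Σt = 15, Σ1 = 5.
And Σt^2·v = 2570, Σt·v = 410, Σv = 62.
MᵀM·[a, b, c]ᵀ = Mᵀv becomes [[4339, 675, 115]; [675, 115, 15]; [115, 15, 5]]·[a, b, c]ᵀ = [2570, 410, 62]ᵀ.
Inverting the 3×3 Gram matrix, [a, b, c]ᵀ = [7/11, 1/5, -156/55]ᵀ.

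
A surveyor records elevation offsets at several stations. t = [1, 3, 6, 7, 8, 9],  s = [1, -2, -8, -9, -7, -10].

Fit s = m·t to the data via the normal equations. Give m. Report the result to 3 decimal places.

With design matrix A, AᵀA = [[240]] and Aᵀs = [-262]ᵀ.
Hence m = -262 / 240 ≈ -1.09167.

m = -1.092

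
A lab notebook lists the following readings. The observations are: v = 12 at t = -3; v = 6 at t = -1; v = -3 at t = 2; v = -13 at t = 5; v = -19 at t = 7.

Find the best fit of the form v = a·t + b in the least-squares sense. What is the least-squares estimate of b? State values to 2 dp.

From the data, Σt·t = 88, Σt = 10, Σ1 = 5.
For Mᵀv: Σt·v = -246, Σv = -17.
Δ = 88·5 − 10² = 340.
a = ((-246)·5 − 10·(-17))/340 = -53/17; b = (88·(-17) − 10·(-246))/340 = 241/85.

b = 2.84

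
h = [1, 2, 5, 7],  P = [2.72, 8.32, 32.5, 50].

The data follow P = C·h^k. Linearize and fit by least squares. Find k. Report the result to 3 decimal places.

k = 1.500

Linearized form: ln P = k·ln h + ln C. From the 4 transformed points,
Σln h = 4.2485, Σ(ln h)² = 6.8573, Σln P = 10.5126, Σln h·ln P = 14.6838.
Equations: 6.8573·k + 4.2485·ln C = 14.6838;  4.2485·k + 4·ln C = 10.5126.
Slope k = (n·Σln h·ln P − Σln h·Σln P)/(n·Σ(ln h)² − (Σln h)²) = (4·14.6838 − 4.2485·10.5126)/9.3795 = 1.50037; ln C = (Σln P − k·Σln h)/n = 1.03456.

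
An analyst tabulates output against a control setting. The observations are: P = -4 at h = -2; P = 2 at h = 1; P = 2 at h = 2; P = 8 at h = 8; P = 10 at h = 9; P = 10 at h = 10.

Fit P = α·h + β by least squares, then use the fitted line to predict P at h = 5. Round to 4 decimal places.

P̂ = 5.0378

XᵀX·[α, β]ᵀ = XᵀP reads: 254·α + 28·β = 268;  28·α + 6·β = 28.
(Σh·h = 254, Σh = 28, Σ1 = 6, Σh·P = 268, ΣP = 28.)
Eliminating β: 6·(row 1) − 28·(row 2) gives 740·α = 6·268 − 28·28 = 824, so α = 206/185.
Then β = (28 − 28·(206/185))/6 = -98/185.
At h = 5: P̂ = (206/185)·(5) + (-98/185)·(1) = 932/185.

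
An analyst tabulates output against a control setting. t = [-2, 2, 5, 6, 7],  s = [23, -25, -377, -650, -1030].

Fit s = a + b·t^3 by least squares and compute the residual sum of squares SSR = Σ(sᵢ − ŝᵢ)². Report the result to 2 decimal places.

Compute the Gram sums: Σ1 = 5, Σt^3 = 684, Σt^3·t^3 = 180058.
For Aᵀs: Σs = -2059, Σt^3·s = -541199.
Normal equations: [[5, 684]; [684, 180058]]·[a, b]ᵀ = [-2059, -541199]ᵀ.
det = 5·180058 − 684² = 432434.
a = ((-2059)·180058 − 684·(-541199))/432434 = -279653/216217; b = (5·(-541199) − 684·(-2059))/432434 = -1297639/432434.
Residuals: 62088/216217, 64784/216217, -263437/432434, -116385/216217, 242463/432434; SSR = 496207/432434.

SSR = 1.15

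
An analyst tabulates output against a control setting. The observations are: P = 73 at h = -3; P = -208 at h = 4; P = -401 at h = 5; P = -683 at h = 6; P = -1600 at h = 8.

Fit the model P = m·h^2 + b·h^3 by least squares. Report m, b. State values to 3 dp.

m = -0.968, b = -3.004

Normal-equation sums: Σh^2·h^2 = 6354, Σh^2·h^3 = 44450, Σh^3·h^3 = 329250.
And Σh^2·P = -139684, Σh^3·P = -1032136.
So AᵀA·[m, b]ᵀ = AᵀP: [[6354, 44450]; [44450, 329250]]·[m, b]ᵀ = [-139684, -1032136]ᵀ.
Determinant 6354·329250 − 44450² = 116252000.
m = ((-139684)·329250 − 44450·(-1032136))/116252000 = -562559/581260; b = (6354·(-1032136) − 44450·(-139684))/116252000 = -43654793/14531500.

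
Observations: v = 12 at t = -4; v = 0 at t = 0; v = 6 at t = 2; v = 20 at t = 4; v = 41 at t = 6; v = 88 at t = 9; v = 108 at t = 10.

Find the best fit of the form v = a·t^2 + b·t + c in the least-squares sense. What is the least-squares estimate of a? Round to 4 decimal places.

a = 0.9805

Entries of XᵀX: Σt^2·t^2 = 18385, Σt^2·t = 1953, Σt^2 = 253, Σt·t = 253, Σt = 27, Σ1 = 7.
And Σt^2·v = 19940, Σt·v = 2162, Σv = 275.
Normal equations: [[18385, 1953, 253]; [1953, 253, 27]; [253, 27, 7]]·[a, b, c]ᵀ = [19940, 2162, 275]ᵀ.
Row-reducing yields a = 481325/490886, b = 472147/490886, c = 33604/245443.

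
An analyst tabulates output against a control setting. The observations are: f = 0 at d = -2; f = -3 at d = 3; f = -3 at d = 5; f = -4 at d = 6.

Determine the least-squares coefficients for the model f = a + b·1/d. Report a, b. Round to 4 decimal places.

Entries of XᵀX: Σ1 = 4, Σ1/d = 1/5, Σ1/d·1/d = 193/450.
Moment sums: Σf = -10, Σ1/d·f = -34/15.
Normal equations: [[4, 1/5]; [1/5, 193/450]]·[a, b]ᵀ = [-10, -34/15]ᵀ.
Eliminating b: (193/450)·(row 1) − (1/5)·(row 2) gives (377/225)·a = (193/450)·(-10) − (1/5)·(-34/15) = -863/225, so a = -863/377.
Then b = ((-34/15) − (1/5)·(-863/377))/(193/450) = -1590/377.

a = -2.2891, b = -4.2175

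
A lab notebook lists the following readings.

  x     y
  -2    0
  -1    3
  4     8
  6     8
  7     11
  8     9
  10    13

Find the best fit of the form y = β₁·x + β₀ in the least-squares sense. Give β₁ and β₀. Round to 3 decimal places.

β₁ = 0.956, β₀ = 3.058

Normal-equation sums: Σx·x = 270, Σx = 32, Σ1 = 7.
Moment sums: Σx·y = 356, Σy = 52.
Eliminating β₀: 7·(row 1) − 32·(row 2) gives 866·β₁ = 7·356 − 32·52 = 828, so β₁ = 414/433.
Then β₀ = (52 − 32·(414/433))/7 = 1324/433.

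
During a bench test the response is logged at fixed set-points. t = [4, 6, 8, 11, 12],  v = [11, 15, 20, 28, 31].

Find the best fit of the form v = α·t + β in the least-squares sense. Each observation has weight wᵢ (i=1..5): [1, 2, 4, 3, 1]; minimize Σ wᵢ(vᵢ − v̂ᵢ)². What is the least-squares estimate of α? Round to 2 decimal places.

The normal equations are: 851·α + 93·β = 2160;  93·α + 11·β = 236.
det = 851·11 − 93² = 712.
α = (2160·11 − 93·236)/712 = 453/178; β = (851·236 − 93·2160)/712 = -11/178.

α = 2.54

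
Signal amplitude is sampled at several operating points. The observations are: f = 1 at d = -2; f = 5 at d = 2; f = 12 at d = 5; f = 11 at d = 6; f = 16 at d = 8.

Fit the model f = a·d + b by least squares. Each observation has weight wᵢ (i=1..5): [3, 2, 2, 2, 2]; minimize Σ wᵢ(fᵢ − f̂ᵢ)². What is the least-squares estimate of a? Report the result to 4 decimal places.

Compute the Gram sums: Σwᵢ·d·d = 270, Σwᵢ·d = 36, Σwᵢ·1 = 11.
Right-hand side: Σwᵢ·d·f = 522, Σwᵢ·f = 91.
So AᵀWA·[a, b]ᵀ = AᵀWf: [[270, 36]; [36, 11]]·[a, b]ᵀ = [522, 91]ᵀ.
Determinant 270·11 − 36² = 1674.
a = (522·11 − 36·91)/1674 = 137/93; b = (270·91 − 36·522)/1674 = 107/31.

a = 1.4731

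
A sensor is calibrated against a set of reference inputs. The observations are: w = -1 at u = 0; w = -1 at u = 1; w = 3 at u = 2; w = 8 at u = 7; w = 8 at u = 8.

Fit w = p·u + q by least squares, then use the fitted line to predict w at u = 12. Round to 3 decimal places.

ŵ = 13.474

From the data, Σu·u = 118, Σu = 18, Σ1 = 5.
And Σu·w = 125, Σw = 17.
Normal equations: [[118, 18]; [18, 5]]·[p, q]ᵀ = [125, 17]ᵀ.
Eliminating q: 5·(row 1) − 18·(row 2) gives 266·p = 5·125 − 18·17 = 319, so p = 319/266.
Then q = (17 − 18·(319/266))/5 = -122/133.
At u = 12: ŵ = (319/266)·(12) + (-122/133)·(1) = 256/19.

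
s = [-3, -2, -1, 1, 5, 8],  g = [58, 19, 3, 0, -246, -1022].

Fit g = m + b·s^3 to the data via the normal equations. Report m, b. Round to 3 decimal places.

With design matrix X, XᵀX = [[6, 602]; [602, 278564]] and Xᵀg = [-1188, -555735]ᵀ.
Eliminating b: 278564·(row 1) − 602·(row 2) gives 1308980·m = 278564·(-1188) − 602·(-555735) = 3618438, so m = 1809219/654490.
Then b = ((-555735) − 602·(1809219/654490))/278564 = -1309617/654490.

m = 2.764, b = -2.001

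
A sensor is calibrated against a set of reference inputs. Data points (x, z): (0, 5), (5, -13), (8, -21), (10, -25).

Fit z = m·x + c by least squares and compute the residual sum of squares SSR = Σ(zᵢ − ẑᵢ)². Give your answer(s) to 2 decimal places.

SSR = 6.66

Compute the Gram sums: Σx·x = 189, Σx = 23, Σ1 = 4.
Right-hand side: Σx·z = -483, Σz = -54.
det = 189·4 − 23² = 227.
m = ((-483)·4 − 23·(-54))/227 = -690/227; c = (189·(-54) − 23·(-483))/227 = 903/227.
Residuals: 232/227, -404/227, -150/227, 322/227; SSR = 1512/227.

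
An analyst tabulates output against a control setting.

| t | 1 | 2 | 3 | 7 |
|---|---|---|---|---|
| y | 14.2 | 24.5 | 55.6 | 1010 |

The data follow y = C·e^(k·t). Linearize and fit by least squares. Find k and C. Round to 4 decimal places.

k = 0.7214, C = 6.3754

Let Y = ln y. Fitting Y = k·t + ln C by least squares:
Over the data: Σt = 13.0000, Σ(t)² = 63.0000, Σln y = 16.7878, Σt·ln y = 69.5291.
Normal system: [[63.0000, 13.0000]; [13.0000, 4]]·[k, ln C]ᵀ = [69.5291, 16.7878]ᵀ.
Slope k = (n·Σt·ln y − Σt·Σln y)/(n·Σ(t)² − (Σt)²) = (4·69.5291 − 13.0000·16.7878)/83.0000 = 0.72138; ln C = (Σln y − k·Σt)/n = 1.85245, so C = exp(1.85245) = 6.37544.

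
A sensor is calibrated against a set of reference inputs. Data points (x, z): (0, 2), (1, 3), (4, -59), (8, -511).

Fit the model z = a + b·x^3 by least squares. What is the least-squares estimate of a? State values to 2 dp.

From the data, Σ1 = 4, Σx^3 = 577, Σx^3·x^3 = 266241.
And Σz = -565, Σx^3·z = -265405.
Determinant 4·266241 − 577² = 732035.
a = ((-565)·266241 − 577·(-265405))/732035 = 542504/146407; b = (4·(-265405) − 577·(-565))/732035 = -147123/146407.

a = 3.71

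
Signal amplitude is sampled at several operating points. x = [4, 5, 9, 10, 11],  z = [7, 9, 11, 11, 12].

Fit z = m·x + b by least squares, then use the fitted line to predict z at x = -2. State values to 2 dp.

Entries of MᵀM: Σx·x = 343, Σx = 39, Σ1 = 5.
And Σx·z = 414, Σz = 50.
det = 343·5 − 39² = 194.
m = (414·5 − 39·50)/194 = 60/97; b = (343·50 − 39·414)/194 = 502/97.
At x = -2: ẑ = (60/97)·(-2) + (502/97)·(1) = 382/97.

ẑ = 3.94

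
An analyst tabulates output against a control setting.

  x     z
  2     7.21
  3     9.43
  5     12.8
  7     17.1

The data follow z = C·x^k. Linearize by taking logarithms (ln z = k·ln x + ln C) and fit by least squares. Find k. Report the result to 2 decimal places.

k = 0.68

Let Y = ln z. Fitting Y = k·ln x + ln C by least squares:
XᵀX = [[8.0643, 5.3471]; [5.3471, 4]], rhs = [13.4622, 9.6079]ᵀ  (here Σln x = 5.3471, Σ(ln x)² = 8.0643, Σln z = 9.6079, Σln x·ln z = 13.4622).
Δ = 8.0643·4 − (5.3471)² = 3.6655; k = (13.4622·4 − 5.3471·9.6079)/3.6655 = 0.67508, ln C = (8.0643·9.6079 − 5.3471·13.4622)/3.6655 = 1.49954.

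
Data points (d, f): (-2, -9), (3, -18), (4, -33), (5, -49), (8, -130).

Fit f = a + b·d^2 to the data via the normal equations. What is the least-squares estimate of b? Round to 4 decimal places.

b = -2.0228

Entries of MᵀM: Σ1 = 5, Σd^2 = 118, Σd^2·d^2 = 5074.
And Σf = -239, Σd^2·f = -10271.
det = 5·5074 − 118² = 11446.
a = ((-239)·5074 − 118·(-10271))/11446 = -6/97; b = (5·(-10271) − 118·(-239))/11446 = -23153/11446.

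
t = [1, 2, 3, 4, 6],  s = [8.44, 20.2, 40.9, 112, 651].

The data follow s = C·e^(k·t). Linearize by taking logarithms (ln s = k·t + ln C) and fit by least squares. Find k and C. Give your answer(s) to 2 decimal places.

k = 0.87, C = 3.41

Taking logs, ln s = k·t + ln C, so regress ln s on t.
Sums: Σt = 16.0000, Σ(t)² = 66.0000, Σln s = 20.0468, Σt·ln s = 77.0228.
Normal system: [[66.0000, 16.0000]; [16.0000, 5]]·[k, ln C]ᵀ = [77.0228, 20.0468]ᵀ.
Solving (det = 74.0000): k = 0.86980, ln C = 1.22601, so C = exp(1.22601) = 3.40759.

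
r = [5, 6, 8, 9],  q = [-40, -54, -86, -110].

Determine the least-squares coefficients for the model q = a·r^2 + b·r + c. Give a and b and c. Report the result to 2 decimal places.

a = -1.67, b = 6.13, c = -29.60

Normal-equation sums: Σr^2·r^2 = 12578, Σr^2·r = 1582, Σr^2 = 206, Σr·r = 206, Σr = 28, Σ1 = 4.
Right-hand side: Σr^2·q = -17358, Σr·q = -2202, Σq = -290.
AᵀA·[a, b, c]ᵀ = Aᵀq becomes [[12578, 1582, 206]; [1582, 206, 28]; [206, 28, 4]]·[a, b, c]ᵀ = [-17358, -2202, -290]ᵀ.
Inverting the 3×3 Gram matrix, [a, b, c]ᵀ = [-5/3, 92/15, -148/5]ᵀ.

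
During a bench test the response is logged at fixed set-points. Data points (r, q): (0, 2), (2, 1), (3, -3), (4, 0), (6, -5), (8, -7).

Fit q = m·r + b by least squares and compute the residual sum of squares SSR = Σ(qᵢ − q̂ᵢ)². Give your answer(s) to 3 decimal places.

SSR = 9.902

Forming MᵀM = [[129, 23]; [23, 6]] and Mᵀq = [-93, -12]ᵀ gives MᵀM·[m, b]ᵀ = Mᵀq.
Eliminating b: 6·(row 1) − 23·(row 2) gives 245·m = 6·(-93) − 23·(-12) = -282, so m = -282/245.
Then b = ((-12) − 23·(-282/245))/6 = 591/245.
Residuals: -101/245, 218/245, -96/49, 537/245, -124/245, -10/49; SSR = 2426/245.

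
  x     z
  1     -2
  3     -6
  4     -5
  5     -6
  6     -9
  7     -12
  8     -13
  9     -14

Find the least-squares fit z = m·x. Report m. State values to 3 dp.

Compute the Gram sums: Σx·x = 281.
For Aᵀz: Σx·z = -438.
So AᵀA·[m]ᵀ = Aᵀz: [[281]]·[m]ᵀ = [-438]ᵀ.
m = (-438)/281 = -1.55872.

m = -1.559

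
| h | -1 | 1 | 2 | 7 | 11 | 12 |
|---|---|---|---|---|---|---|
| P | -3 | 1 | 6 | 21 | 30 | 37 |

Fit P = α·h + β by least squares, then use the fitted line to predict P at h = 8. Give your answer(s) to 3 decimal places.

P̂ = 23.304

AᵀA·[α, β]ᵀ = AᵀP reads: 320·α + 32·β = 937;  32·α + 6·β = 92.
Δ = 320·6 − 32² = 896.
α = (937·6 − 32·92)/896 = 1339/448; β = (320·92 − 32·937)/896 = -17/28.
At h = 8: P̂ = (1339/448)·(8) + (-17/28)·(1) = 1305/56.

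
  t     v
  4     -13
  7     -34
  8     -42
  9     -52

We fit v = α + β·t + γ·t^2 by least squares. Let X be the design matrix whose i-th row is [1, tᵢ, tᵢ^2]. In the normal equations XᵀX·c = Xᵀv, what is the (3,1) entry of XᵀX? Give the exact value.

210

Row 3 ↔ basis t^2, column 1 ↔ basis 1, so (XᵀX)_{3,1} = Σᵢ t^2 = (16)·(1) + (49)·(1) + (64)·(1) + (81)·(1) = 210.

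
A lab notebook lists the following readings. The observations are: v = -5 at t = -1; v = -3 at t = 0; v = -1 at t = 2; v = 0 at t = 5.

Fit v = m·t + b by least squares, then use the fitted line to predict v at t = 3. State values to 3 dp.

Compute the Gram sums: Σt·t = 30, Σt = 6, Σ1 = 4.
For Mᵀv: Σt·v = 3, Σv = -9.
MᵀM·[m, b]ᵀ = Mᵀv becomes [[30, 6]; [6, 4]]·[m, b]ᵀ = [3, -9]ᵀ.
det = 30·4 − 6² = 84.
m = (3·4 − 6·(-9))/84 = 11/14; b = (30·(-9) − 6·3)/84 = -24/7.
At t = 3: v̂ = (11/14)·(3) + (-24/7)·(1) = -15/14.

v̂ = -1.071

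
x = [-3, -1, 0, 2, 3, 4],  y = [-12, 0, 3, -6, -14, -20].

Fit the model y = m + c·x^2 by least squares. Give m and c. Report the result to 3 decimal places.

m = 1.127, c = -1.430

Compute the Gram sums: Σ1 = 6, Σx^2 = 39, Σx^2·x^2 = 435.
Moment sums: Σy = -49, Σx^2·y = -578.
So MᵀM·[m, c]ᵀ = Mᵀy: [[6, 39]; [39, 435]]·[m, c]ᵀ = [-49, -578]ᵀ.
det = 6·435 − 39² = 1089.
m = ((-49)·435 − 39·(-578))/1089 = 409/363; c = (6·(-578) − 39·(-49))/1089 = -173/121.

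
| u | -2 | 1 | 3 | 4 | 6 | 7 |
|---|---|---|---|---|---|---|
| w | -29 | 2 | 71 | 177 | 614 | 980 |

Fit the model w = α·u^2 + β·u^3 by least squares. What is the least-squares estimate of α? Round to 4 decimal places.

With design matrix X, XᵀX = [[4051, 25819]; [25819, 169195]] and Xᵀw = [73481, 482243]ᵀ.
Δ = 4051·169195 − 25819² = 18788184.
α = (73481·169195 − 25819·482243)/18788184 = -3069037/3131364; β = (4051·482243 − 25819·73481)/18788184 = 9393409/3131364.

α = -0.9801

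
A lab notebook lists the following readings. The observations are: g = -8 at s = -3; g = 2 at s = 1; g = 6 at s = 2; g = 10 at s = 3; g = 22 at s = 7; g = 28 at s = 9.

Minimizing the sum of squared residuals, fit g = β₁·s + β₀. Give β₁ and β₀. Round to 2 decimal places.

Forming XᵀX = [[153, 19]; [19, 6]] and Xᵀg = [474, 60]ᵀ gives XᵀX·[β₁, β₀]ᵀ = Xᵀg.
Δ = 153·6 − 19² = 557.
β₁ = (474·6 − 19·60)/557 = 1704/557; β₀ = (153·60 − 19·474)/557 = 174/557.

β₁ = 3.06, β₀ = 0.31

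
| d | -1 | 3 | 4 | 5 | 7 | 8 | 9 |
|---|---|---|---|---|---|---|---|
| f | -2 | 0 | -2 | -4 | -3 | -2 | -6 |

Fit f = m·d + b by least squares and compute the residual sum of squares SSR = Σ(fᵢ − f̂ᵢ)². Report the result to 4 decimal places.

SSR = 14.5143

The normal system MᵀM·[m, b]ᵀ = Mᵀf is [[245, 35]; [35, 7]]·[m, b]ᵀ = [-117, -19]ᵀ.
Eliminating b: 7·(row 1) − 35·(row 2) gives 490·m = 7·(-117) − 35·(-19) = -154, so m = -11/35.
Then b = ((-19) − 35·(-11/35))/7 = -8/7.
Residuals: -41/35, 73/35, 2/5, -9/7, 12/35, 58/35, -71/35; SSR = 508/35.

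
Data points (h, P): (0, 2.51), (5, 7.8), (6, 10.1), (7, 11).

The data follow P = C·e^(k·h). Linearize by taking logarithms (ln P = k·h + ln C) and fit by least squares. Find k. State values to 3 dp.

k = 0.219

With ln Pᵢ as the transformed response and hᵢ as the regressor:
XᵀX = [[110.0000, 18.0000]; [18.0000, 4]], rhs = [40.9311, 7.6848]ᵀ  (here Σh = 18.0000, Σ(h)² = 110.0000, Σln P = 7.6848, Σh·ln P = 40.9311).
Slope k = (n·Σh·ln P − Σh·Σln P)/(n·Σ(h)² − (Σh)²) = (4·40.9311 − 18.0000·7.6848)/116.0000 = 0.21894; ln C = (Σln P − k·Σh)/n = 0.93597.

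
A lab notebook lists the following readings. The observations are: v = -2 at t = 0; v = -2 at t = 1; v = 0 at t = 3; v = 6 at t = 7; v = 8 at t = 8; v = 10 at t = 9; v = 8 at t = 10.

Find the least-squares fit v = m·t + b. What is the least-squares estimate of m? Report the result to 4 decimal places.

m = 1.2485

Sums needed: Σt·t = 304, Σt = 38, Σ1 = 7.
Moment sums: Σt·v = 274, Σv = 28.
Normal equations: [[304, 38]; [38, 7]]·[m, b]ᵀ = [274, 28]ᵀ.
Determinant 304·7 − 38² = 684.
m = (274·7 − 38·28)/684 = 427/342; b = (304·28 − 38·274)/684 = -25/9.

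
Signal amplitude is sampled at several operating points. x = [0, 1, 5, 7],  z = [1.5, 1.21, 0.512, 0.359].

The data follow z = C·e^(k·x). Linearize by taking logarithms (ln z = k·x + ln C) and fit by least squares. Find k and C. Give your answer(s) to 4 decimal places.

k = -0.2064, C = 1.4864

With ln zᵢ as the transformed response and xᵢ as the regressor:
Sums: Σx = 13.0000, Σ(x)² = 75.0000, Σln z = -1.0978, Σx·ln z = -10.3276.
Normal system: [[75.0000, 13.0000]; [13.0000, 4]]·[k, ln C]ᵀ = [-10.3276, -1.0978]ᵀ.
Slope k = (n·Σx·ln z − Σx·Σln z)/(n·Σ(x)² − (Σx)²) = (4·-10.3276 − 13.0000·-1.0978)/131.0000 = -0.20641; ln C = (Σln z − k·Σx)/n = 0.39637, so C = exp(0.39637) = 1.48642.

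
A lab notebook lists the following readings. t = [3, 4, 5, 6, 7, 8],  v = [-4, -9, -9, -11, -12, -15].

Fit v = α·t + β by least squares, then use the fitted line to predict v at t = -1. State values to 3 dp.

v̂ = 2.257

Sums needed: Σt·t = 199, Σt = 33, Σ1 = 6.
For Aᵀv: Σt·v = -363, Σv = -60.
Δ = 199·6 − 33² = 105.
α = ((-363)·6 − 33·(-60))/105 = -66/35; β = (199·(-60) − 33·(-363))/105 = 13/35.
At t = -1: v̂ = (-66/35)·(-1) + (13/35)·(1) = 79/35.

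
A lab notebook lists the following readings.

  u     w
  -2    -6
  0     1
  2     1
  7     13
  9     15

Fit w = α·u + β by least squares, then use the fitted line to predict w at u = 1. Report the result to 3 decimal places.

Sums needed: Σu·u = 138, Σu = 16, Σ1 = 5.
Right-hand side: Σu·w = 240, Σw = 24.
Normal equations: [[138, 16]; [16, 5]]·[α, β]ᵀ = [240, 24]ᵀ.
Determinant 138·5 − 16² = 434.
α = (240·5 − 16·24)/434 = 408/217; β = (138·24 − 16·240)/434 = -264/217.
At u = 1: ŵ = (408/217)·(1) + (-264/217)·(1) = 144/217.

ŵ = 0.664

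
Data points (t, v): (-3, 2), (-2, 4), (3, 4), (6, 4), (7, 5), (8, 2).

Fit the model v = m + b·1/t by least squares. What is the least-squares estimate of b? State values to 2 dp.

b = 0.98

Compute the Gram sums: Σ1 = 6, Σ1/t = -11/168, Σ1/t·1/t = 1681/3136.
Right-hand side: Σv = 21, Σ1/t·v = 25/84.
XᵀX·[m, b]ᵀ = Xᵀv becomes [[6, -11/168]; [-11/168, 1681/3136]]·[m, b]ᵀ = [21, 25/84]ᵀ.
Eliminating b: (1681/3136)·(row 1) − (-11/168)·(row 2) gives (90653/28224)·m = (1681/3136)·21 − (-11/168)·(25/84) = 318259/28224, so m = 318259/90653.
Then b = ((25/84) − (-11/168)·(318259/90653))/(1681/3136) = 89208/90653.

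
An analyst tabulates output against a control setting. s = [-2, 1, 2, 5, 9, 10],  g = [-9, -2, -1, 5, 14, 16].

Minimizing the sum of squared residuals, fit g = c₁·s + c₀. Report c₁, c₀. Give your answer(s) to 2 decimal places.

The normal system AᵀA·[c₁, c₀]ᵀ = Aᵀg is [[215, 25]; [25, 6]]·[c₁, c₀]ᵀ = [325, 23]ᵀ.
det = 215·6 − 25² = 665.
c₁ = (325·6 − 25·23)/665 = 275/133; c₀ = (215·23 − 25·325)/665 = -636/133.

c₁ = 2.07, c₀ = -4.78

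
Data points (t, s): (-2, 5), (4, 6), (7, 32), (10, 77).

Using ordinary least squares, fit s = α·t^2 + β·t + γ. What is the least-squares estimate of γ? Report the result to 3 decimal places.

Entries of XᵀX: Σt^2·t^2 = 12673, Σt^2·t = 1399, Σt^2 = 169, Σt·t = 169, Σt = 19, Σ1 = 4.
For Xᵀs: Σt^2·s = 9384, Σt·s = 1008, Σs = 120.
So XᵀX·[α, β, γ]ᵀ = Xᵀs: [[12673, 1399, 169]; [1399, 169, 19]; [169, 19, 4]]·[α, β, γ]ᵀ = [9384, 1008, 120]ᵀ.
Row-reducing yields α = 97/99, β = -919/495, γ = -116/45.

γ = -2.578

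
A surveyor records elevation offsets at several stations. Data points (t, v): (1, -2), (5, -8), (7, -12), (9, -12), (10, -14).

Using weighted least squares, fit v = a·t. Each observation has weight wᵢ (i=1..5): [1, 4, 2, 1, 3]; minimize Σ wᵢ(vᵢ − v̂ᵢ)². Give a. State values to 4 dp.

Setting ∂/∂a … = 0 gives: 580·a = -858.
(Σwᵢ·t·t = 580, Σwᵢ·t·v = -858.)
a = (-858)/580 = -1.47931.

a = -1.4793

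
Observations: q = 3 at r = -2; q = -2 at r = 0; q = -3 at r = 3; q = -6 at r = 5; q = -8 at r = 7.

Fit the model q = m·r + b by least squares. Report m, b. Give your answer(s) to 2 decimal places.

m = -1.12, b = -0.30

Compute the Gram sums: Σr·r = 87, Σr = 13, Σ1 = 5.
Moment sums: Σr·q = -101, Σq = -16.
Normal equations: [[87, 13]; [13, 5]]·[m, b]ᵀ = [-101, -16]ᵀ.
Determinant 87·5 − 13² = 266.
m = ((-101)·5 − 13·(-16))/266 = -297/266; b = (87·(-16) − 13·(-101))/266 = -79/266.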